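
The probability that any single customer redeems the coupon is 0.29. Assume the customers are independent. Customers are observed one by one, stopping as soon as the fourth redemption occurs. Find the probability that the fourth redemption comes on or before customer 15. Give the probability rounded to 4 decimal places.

Finishing within 15 customers ⇔ at least 4 successes in the first 15. With X ~ Binomial(15, 0.29), P(Y ≤ 15) = 1 − P(X ≤ 3).
  k=0: C(15,0)·0.29^0·0.71^15 = 0.005873
  k=1: C(15,1)·0.29^1·0.71^14 = 0.035984
  k=2: C(15,2)·0.29^2·0.71^13 = 0.102883
  k=3: C(15,3)·0.29^3·0.71^12 = 0.182098
1 − 0.326838 = 0.673162

0.6732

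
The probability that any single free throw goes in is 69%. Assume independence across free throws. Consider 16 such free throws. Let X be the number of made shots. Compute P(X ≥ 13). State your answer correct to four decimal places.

0.2196

X ~ Binomial(16, 0.69); P(X ≥ 13) = Σ C(16,k) p^k (1−p)^(16−k) over k:
  k=13: C(16,13)·0.69^13·0.31^3 = 0.134064
  k=14: C(16,14)·0.69^14·0.31^2 = 0.063943
  k=15: C(16,15)·0.69^15·0.31^1 = 0.018977
  k=16: C(16,16)·0.69^16·0.31^0 = 0.002640
Total = 0.219623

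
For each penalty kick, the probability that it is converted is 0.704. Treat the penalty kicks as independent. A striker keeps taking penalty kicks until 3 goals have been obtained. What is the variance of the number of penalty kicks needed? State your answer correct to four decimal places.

Y = total penalty kicks until the third success; negative binomial with r=3, p=0.704.
Var(Y) = r(1−p)/p² = 3·0.296 / 0.704² = 1.791710

1.7917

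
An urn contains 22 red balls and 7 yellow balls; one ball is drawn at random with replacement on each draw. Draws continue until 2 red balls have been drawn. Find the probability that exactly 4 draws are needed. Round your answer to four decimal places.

Y = trial on which the second success occurs; negative binomial, r=2, p=0.758621.
P(Y=4) = C(3,1) · p^2 · (1−p)^2
= 3 · 0.57551 · 0.058264 = 0.100594

0.1006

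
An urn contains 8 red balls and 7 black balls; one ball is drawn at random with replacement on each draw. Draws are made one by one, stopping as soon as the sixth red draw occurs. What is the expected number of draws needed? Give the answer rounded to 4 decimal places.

Y = total draws until the sixth success; negative binomial with r=6, p=0.533333.
E[Y] = r / p = 6 / 0.533333 = 11.250000

11.2500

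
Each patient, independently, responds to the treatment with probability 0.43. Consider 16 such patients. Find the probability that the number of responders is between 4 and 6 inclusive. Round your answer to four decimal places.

X ~ Binomial(16, 0.43); P(4 ≤ X ≤ 6) = Σ C(16,k) p^k (1−p)^(16−k) over k:
  k=4: C(16,4)·0.43^4·0.57^12 = 0.073189
  k=5: C(16,5)·0.43^5·0.57^11 = 0.132510
  k=6: C(16,6)·0.43^6·0.57^10 = 0.183267
Total = 0.388965

0.3890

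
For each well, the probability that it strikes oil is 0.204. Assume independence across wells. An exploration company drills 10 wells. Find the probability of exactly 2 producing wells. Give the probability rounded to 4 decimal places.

X ~ Binomial(n=10, p=0.204).
P(X=2) = C(10,2) · p^2 · (1−p)^8
= 45 · 0.041616 · 0.16118 = 0.301840

0.3018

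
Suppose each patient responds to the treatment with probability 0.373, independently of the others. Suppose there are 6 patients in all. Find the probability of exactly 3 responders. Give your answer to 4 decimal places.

0.2558

X ~ Binomial(n=6, p=0.373).
P(X=3) = C(6,3) · p^3 · (1−p)^3
= 20 · 0.051895 · 0.24649 = 0.255835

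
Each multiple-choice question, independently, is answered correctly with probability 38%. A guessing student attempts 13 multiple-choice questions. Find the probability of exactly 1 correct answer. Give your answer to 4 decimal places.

X ~ Binomial(n=13, p=0.38).
P(X=1) = C(13,1) · p^1 · (1−p)^12
= 13 · 0.38 · 0.0032263 = 0.015938

0.0159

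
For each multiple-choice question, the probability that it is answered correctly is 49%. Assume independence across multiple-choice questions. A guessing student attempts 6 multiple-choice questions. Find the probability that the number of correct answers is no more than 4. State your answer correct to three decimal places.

0.900

X ~ Binomial(6, 0.49); P(X ≤ 4) = Σ C(6,k) p^k (1−p)^(6−k) over k:
  k=0: C(6,0)·0.49^0·0.51^6 = 0.01760
  k=1: C(6,1)·0.49^1·0.51^5 = 0.10144
  k=2: C(6,2)·0.49^2·0.51^4 = 0.24365
  k=3: C(6,3)·0.49^3·0.51^3 = 0.31213
  k=4: C(6,4)·0.49^4·0.51^2 = 0.22491
Total = 0.89972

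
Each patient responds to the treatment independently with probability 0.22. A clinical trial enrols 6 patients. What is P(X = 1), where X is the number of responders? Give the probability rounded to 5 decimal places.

0.38111

X ~ Binomial(n=6, p=0.22).
P(X=1) = C(6,1) · p^1 · (1−p)^5
= 6 · 0.22 · 0.28872 = 0.3811070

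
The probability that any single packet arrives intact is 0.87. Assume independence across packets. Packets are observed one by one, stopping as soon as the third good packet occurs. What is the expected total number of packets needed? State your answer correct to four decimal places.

3.4483

Y = total packets until the third success; negative binomial with r=3, p=0.87.
E[Y] = r / p = 3 / 0.87 = 3.448276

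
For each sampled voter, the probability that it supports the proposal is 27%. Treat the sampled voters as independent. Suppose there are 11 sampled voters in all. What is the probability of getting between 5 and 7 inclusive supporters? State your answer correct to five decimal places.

0.14723

X ~ Binomial(11, 0.27); P(5 ≤ X ≤ 7) = Σ C(11,k) p^k (1−p)^(11−k) over k:
  k=5: C(11,5)·0.27^5·0.73^6 = 0.1003224
  k=6: C(11,6)·0.27^6·0.73^5 = 0.0371055
  k=7: C(11,7)·0.27^7·0.73^4 = 0.0098028
Total = 0.1472308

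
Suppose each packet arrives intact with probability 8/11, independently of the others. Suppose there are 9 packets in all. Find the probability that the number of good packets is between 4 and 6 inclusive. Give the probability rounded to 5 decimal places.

X ~ Binomial(9, 0.727273); P(4 ≤ X ≤ 6) = Σ C(9,k) p^k (1−p)^(9−k) over k:
  k=4: C(9,4)·0.727273^4·0.272727^5 = 0.0531866
  k=5: C(9,5)·0.727273^5·0.272727^4 = 0.1418311
  k=6: C(9,6)·0.727273^6·0.272727^3 = 0.2521441
Total = 0.4471618

0.44716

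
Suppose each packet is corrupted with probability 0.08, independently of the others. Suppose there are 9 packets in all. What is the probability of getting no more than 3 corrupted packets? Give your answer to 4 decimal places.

X ~ Binomial(9, 0.08); P(X ≤ 3) = Σ C(9,k) p^k (1−p)^(9−k) over k:
  k=0: C(9,0)·0.08^0·0.92^9 = 0.472161
  k=1: C(9,1)·0.08^1·0.92^8 = 0.369518
  k=2: C(9,2)·0.08^2·0.92^7 = 0.128528
  k=3: C(9,3)·0.08^3·0.92^6 = 0.026078
Total = 0.996285

0.9963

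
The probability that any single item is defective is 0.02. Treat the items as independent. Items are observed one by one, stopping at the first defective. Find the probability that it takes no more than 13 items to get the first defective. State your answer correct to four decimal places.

Y = number of items to the first success; geometric, p = 0.02.
P(Y ≤ 13) = 1 − (1−p)^13 = 1 − 0.769022 = 0.230978

0.2310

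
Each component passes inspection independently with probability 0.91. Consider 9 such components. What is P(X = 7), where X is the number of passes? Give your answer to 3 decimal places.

X ~ Binomial(n=9, p=0.91).
P(X=7) = C(9,7) · p^7 · (1−p)^2
= 36 · 0.51676 · 0.0081 = 0.15069

0.151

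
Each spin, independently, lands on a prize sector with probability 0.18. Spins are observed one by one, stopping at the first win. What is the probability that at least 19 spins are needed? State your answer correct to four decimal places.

Y = number of spins to the first success; geometric, p = 0.18.
P(Y > 18) = P(first 18 all fail) = (1−p)^18 = 0.028096

0.0281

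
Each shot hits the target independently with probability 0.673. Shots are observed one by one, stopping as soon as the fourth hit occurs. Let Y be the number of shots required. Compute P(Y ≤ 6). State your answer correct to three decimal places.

0.693

Finishing within 6 shots ⇔ at least 4 successes in the first 6. With X ~ Binomial(6, 0.673), P(Y ≤ 6) = 1 − P(X ≤ 3).
  k=0: C(6,0)·0.673^0·0.327^6 = 0.00122
  k=1: C(6,1)·0.673^1·0.327^5 = 0.01510
  k=2: C(6,2)·0.673^2·0.327^4 = 0.07768
  k=3: C(6,3)·0.673^3·0.327^3 = 0.21317
1 − 0.30717 = 0.69283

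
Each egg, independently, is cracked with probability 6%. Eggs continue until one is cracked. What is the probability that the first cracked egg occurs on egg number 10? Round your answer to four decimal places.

0.0344

Geometric (trials to first success), p = 0.06.
P(Y = 10) = (1−p)^9 · p = 0.57299 · 0.06 = 0.034380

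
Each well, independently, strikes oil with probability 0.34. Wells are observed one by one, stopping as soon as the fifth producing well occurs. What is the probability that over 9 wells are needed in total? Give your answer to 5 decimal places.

Needing more than 9 wells ⇔ fewer than 5 successes in the first 9. With X ~ Binomial(9, 0.34), P(Y > 9) = P(X ≤ 4).
  k=0: C(9,0)·0.34^0·0.66^9 = 0.0237627
  k=1: C(9,1)·0.34^1·0.66^8 = 0.1101724
  k=2: C(9,2)·0.34^2·0.66^7 = 0.2270220
  k=3: C(9,3)·0.34^3·0.66^6 = 0.2728850
  k=4: C(9,4)·0.34^4·0.66^5 = 0.2108657
P(X ≤ 4) = 0.8447077

0.84471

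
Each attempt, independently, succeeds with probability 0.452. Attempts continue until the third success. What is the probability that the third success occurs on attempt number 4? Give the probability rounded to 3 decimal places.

Y = trial on which the third success occurs; negative binomial, r=3, p=0.452.
P(Y=4) = C(3,2) · p^3 · (1−p)^1
= 3 · 0.092345 · 0.548 = 0.15182

0.152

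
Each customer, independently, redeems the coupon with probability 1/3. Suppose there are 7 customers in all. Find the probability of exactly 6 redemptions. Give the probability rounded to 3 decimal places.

0.006

X ~ Binomial(n=7, p=0.333333).
P(X=6) = C(7,6) · p^6 · (1−p)^1
= 7 · 0.0013717 · 0.66667 = 0.00640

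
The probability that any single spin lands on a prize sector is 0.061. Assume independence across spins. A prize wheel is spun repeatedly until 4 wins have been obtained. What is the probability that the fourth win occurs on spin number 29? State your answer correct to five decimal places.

0.00940

Y = trial on which the fourth success occurs; negative binomial, r=4, p=0.061.
P(Y=29) = C(28,3) · p^4 · (1−p)^25
= 3276 · 1.3846e-05 · 0.20732 = 0.0094038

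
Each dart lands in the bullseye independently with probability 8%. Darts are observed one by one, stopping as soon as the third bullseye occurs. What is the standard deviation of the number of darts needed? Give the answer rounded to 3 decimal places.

20.767

Y = total darts until the third success; negative binomial with r=3, p=0.08.
SD(Y) = √[r(1−p)/p²] = √(431.25000) = 20.76656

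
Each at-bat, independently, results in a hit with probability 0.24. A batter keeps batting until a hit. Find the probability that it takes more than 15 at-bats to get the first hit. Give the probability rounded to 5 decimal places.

0.01630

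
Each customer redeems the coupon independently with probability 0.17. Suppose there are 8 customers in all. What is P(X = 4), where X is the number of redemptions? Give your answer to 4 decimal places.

X ~ Binomial(n=8, p=0.17).
P(X=4) = C(8,4) · p^4 · (1−p)^4
= 70 · 0.00083521 · 0.47458 = 0.027746

0.0277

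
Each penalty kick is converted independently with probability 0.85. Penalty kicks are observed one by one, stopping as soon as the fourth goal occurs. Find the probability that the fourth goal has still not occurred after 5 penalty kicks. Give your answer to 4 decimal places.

0.1648

Needing more than 5 penalty kicks ⇔ fewer than 4 successes in the first 5. With X ~ Binomial(5, 0.85), P(Y > 5) = P(X ≤ 3).
  k=0: C(5,0)·0.85^0·0.15^5 = 0.000076
  k=1: C(5,1)·0.85^1·0.15^4 = 0.002152
  k=2: C(5,2)·0.85^2·0.15^3 = 0.024384
  k=3: C(5,3)·0.85^3·0.15^2 = 0.138178
P(X ≤ 3) = 0.164790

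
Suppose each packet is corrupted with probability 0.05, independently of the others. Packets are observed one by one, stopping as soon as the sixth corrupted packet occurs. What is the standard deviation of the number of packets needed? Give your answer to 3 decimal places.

47.749

Y = total packets until the sixth success; negative binomial with r=6, p=0.05.
SD(Y) = √[r(1−p)/p²] = √(2280.00000) = 47.74935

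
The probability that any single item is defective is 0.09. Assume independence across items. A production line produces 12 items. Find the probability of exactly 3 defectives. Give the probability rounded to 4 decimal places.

0.0686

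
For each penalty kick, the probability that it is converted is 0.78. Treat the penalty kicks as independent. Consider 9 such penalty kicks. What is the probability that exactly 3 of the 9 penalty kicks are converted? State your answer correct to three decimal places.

X ~ Binomial(n=9, p=0.78).
P(X=3) = C(9,3) · p^3 · (1−p)^6
= 84 · 0.47455 · 0.00011338 = 0.00452

0.005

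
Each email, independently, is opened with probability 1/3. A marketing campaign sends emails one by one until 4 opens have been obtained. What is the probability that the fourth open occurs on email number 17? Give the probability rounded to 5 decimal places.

0.03552

Y = trial on which the fourth success occurs; negative binomial, r=4, p=0.333333.
P(Y=17) = C(16,3) · p^4 · (1−p)^13
= 560 · 0.012346 · 0.0051382 = 0.0355236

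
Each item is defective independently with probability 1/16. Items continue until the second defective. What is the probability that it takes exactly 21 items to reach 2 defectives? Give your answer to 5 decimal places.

0.02292

Y = trial on which the second success occurs; negative binomial, r=2, p=0.0625.
P(Y=21) = C(20,1) · p^2 · (1−p)^19
= 20 · 0.0039062 · 0.2934 = 0.0229216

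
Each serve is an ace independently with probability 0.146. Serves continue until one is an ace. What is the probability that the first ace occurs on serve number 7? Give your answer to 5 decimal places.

Geometric (trials to first success), p = 0.146.
P(Y = 7) = (1−p)^6 · p = 0.38792 · 0.146 = 0.0566370

0.05664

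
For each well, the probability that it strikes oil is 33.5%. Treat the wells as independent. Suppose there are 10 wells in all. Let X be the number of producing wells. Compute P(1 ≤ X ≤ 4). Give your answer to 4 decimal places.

0.7665

X ~ Binomial(10, 0.335); P(1 ≤ X ≤ 4) = Σ C(10,k) p^k (1−p)^(10−k) over k:
  k=1: C(10,1)·0.335^1·0.665^9 = 0.085200
  k=2: C(10,2)·0.335^2·0.665^8 = 0.193141
  k=3: C(10,3)·0.335^3·0.665^7 = 0.259458
  k=4: C(10,4)·0.335^4·0.665^6 = 0.228733
Total = 0.766532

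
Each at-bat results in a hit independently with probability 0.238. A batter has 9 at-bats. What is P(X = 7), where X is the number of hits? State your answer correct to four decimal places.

0.0009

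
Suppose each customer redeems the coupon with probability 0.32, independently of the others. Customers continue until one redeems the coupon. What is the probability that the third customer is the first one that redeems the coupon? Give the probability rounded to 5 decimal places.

0.14797

Geometric (trials to first success), p = 0.32.
P(Y = 3) = (1−p)^2 · p = 0.4624 · 0.32 = 0.1479680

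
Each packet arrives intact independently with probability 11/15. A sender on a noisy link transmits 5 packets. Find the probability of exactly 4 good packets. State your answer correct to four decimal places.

0.3856

X ~ Binomial(n=5, p=0.733333).
P(X=4) = C(5,4) · p^4 · (1−p)^1
= 5 · 0.2892 · 0.26667 = 0.385607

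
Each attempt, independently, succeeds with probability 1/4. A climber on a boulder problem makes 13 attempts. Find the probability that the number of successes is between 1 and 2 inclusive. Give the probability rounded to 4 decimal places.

X ~ Binomial(13, 0.25); P(1 ≤ X ≤ 2) = Σ C(13,k) p^k (1−p)^(13−k) over k:
  k=1: C(13,1)·0.25^1·0.75^12 = 0.102948
  k=2: C(13,2)·0.25^2·0.75^11 = 0.205896
Total = 0.308844

0.3088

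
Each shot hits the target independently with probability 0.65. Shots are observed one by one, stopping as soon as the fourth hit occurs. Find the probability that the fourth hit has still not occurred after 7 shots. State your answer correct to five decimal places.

0.19985

Needing more than 7 shots ⇔ fewer than 4 successes in the first 7. With X ~ Binomial(7, 0.65), P(Y > 7) = P(X ≤ 3).
  k=0: C(7,0)·0.65^0·0.35^7 = 0.0006434
  k=1: C(7,1)·0.65^1·0.35^6 = 0.0083641
  k=2: C(7,2)·0.65^2·0.35^5 = 0.0466000
  k=3: C(7,3)·0.65^3·0.35^4 = 0.1442382
P(X ≤ 3) = 0.1998457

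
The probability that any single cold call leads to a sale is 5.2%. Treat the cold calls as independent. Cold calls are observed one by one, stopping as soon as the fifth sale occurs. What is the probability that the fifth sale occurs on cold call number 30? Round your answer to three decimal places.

Y = trial on which the fifth success occurs; negative binomial, r=5, p=0.052.
P(Y=30) = C(29,4) · p^5 · (1−p)^25
= 23751 · 3.802e-07 · 0.26315 = 0.00238

0.002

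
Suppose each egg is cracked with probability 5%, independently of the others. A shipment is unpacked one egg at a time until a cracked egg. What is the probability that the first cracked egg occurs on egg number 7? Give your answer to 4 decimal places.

0.0368

Geometric (trials to first success), p = 0.05.
P(Y = 7) = (1−p)^6 · p = 0.73509 · 0.05 = 0.036755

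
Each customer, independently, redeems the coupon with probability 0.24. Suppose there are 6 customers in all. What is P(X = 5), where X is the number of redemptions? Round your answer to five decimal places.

0.00363

X ~ Binomial(n=6, p=0.24).
P(X=5) = C(6,5) · p^5 · (1−p)^1
= 6 · 0.00079626 · 0.76 = 0.0036310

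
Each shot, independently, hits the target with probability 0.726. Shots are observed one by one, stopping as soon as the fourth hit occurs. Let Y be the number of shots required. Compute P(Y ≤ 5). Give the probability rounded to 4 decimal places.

Finishing within 5 shots ⇔ at least 4 successes in the first 5. With X ~ Binomial(5, 0.726), P(Y ≤ 5) = 1 − P(X ≤ 3).
  k=0: C(5,0)·0.726^0·0.274^5 = 0.001544
  k=1: C(5,1)·0.726^1·0.274^4 = 0.020460
  k=2: C(5,2)·0.726^2·0.274^3 = 0.108424
  k=3: C(5,3)·0.726^3·0.274^2 = 0.287284
1 − 0.417712 = 0.582288

0.5823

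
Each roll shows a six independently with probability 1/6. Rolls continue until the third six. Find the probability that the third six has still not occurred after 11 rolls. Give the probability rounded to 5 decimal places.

0.72678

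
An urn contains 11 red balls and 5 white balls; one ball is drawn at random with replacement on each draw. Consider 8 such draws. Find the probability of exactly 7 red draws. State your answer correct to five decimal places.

X ~ Binomial(n=8, p=0.6875).
P(X=7) = C(8,7) · p^7 · (1−p)^1
= 8 · 0.072595 · 0.3125 = 0.1814884

0.18149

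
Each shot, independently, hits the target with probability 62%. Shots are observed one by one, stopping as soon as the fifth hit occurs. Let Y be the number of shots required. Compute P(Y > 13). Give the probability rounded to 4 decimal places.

Needing more than 13 shots ⇔ fewer than 5 successes in the first 13. With X ~ Binomial(13, 0.62), P(Y > 13) = P(X ≤ 4).
  k=0: C(13,0)·0.62^0·0.38^13 = 0.000003
  k=1: C(13,1)·0.62^1·0.38^12 = 0.000073
  k=2: C(13,2)·0.62^2·0.38^11 = 0.000715
  k=3: C(13,3)·0.62^3·0.38^10 = 0.004279
  k=4: C(13,4)·0.62^4·0.38^9 = 0.017455
P(X ≤ 4) = 0.022526

0.0225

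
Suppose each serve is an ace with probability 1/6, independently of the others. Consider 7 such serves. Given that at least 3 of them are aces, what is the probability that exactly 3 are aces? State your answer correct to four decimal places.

X ~ Binomial(7, 0.166667). Want P(X=3 | X≥3) = P(X=3) / P(X≥3).
P(X=3) = C(7,3)·0.166667^3·0.833333^4 = 0.078143
P(X≥3) = 1 − 0.279082 − 0.390714 − 0.234429 = 0.095775
Ratio = 0.078143 / 0.095775 = 0.815896

0.8159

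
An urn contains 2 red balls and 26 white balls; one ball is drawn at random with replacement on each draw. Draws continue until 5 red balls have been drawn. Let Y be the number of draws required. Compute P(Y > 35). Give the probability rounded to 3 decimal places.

0.899

Needing more than 35 draws ⇔ fewer than 5 successes in the first 35. With X ~ Binomial(35, 0.071429), P(Y > 35) = P(X ≤ 4).
  k=0: C(35,0)·0.071429^0·0.928571^35 = 0.07474
  k=1: C(35,1)·0.071429^1·0.928571^34 = 0.20122
  k=2: C(35,2)·0.071429^2·0.928571^33 = 0.26313
  k=3: C(35,3)·0.071429^3·0.928571^32 = 0.22265
  k=4: C(35,4)·0.071429^4·0.928571^31 = 0.13701
P(X ≤ 4) = 0.89874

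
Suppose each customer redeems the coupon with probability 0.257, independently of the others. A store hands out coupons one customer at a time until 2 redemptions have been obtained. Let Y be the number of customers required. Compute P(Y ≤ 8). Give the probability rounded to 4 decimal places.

0.6501

Finishing within 8 customers ⇔ at least 2 successes in the first 8. With X ~ Binomial(8, 0.257), P(Y ≤ 8) = 1 − P(X ≤ 1).
  k=0: C(8,0)·0.257^0·0.743^8 = 0.092877
  k=1: C(8,1)·0.257^1·0.743^7 = 0.257007
1 − 0.349884 = 0.650116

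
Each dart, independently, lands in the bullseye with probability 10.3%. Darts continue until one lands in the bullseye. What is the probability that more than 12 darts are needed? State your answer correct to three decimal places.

0.271

Y = number of darts to the first success; geometric, p = 0.103.
P(Y > 12) = P(first 12 all fail) = (1−p)^12 = 0.27134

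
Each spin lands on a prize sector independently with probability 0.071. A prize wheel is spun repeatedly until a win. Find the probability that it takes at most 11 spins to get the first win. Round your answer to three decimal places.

0.555

Y = number of spins to the first success; geometric, p = 0.071.
P(Y ≤ 11) = 1 − (1−p)^11 = 1 − 0.44481 = 0.55519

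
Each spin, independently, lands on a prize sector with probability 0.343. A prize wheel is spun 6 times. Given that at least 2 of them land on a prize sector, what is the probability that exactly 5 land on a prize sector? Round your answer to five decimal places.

0.02803

X ~ Binomial(6, 0.343). Want P(X=5 | X≥2) = P(X=5) / P(X≥2).
P(X=5) = C(6,5)·0.343^5·0.657^1 = 0.0187149
P(X≥2) = 1 − 0.0804252 − 0.2519256 = 0.6676492
Ratio = 0.0187149 / 0.6676492 = 0.0280310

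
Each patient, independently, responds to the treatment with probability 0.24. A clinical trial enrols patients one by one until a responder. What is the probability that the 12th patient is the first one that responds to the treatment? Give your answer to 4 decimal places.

Geometric (trials to first success), p = 0.24.
P(Y = 12) = (1−p)^11 · p = 0.04886 · 0.24 = 0.011726

0.0117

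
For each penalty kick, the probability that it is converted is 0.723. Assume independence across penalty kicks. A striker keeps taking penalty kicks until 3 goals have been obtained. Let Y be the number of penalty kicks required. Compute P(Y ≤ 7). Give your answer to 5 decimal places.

0.97969

Finishing within 7 penalty kicks ⇔ at least 3 successes in the first 7. With X ~ Binomial(7, 0.723), P(Y ≤ 7) = 1 − P(X ≤ 2).
  k=0: C(7,0)·0.723^0·0.277^7 = 0.0001251
  k=1: C(7,1)·0.723^1·0.277^6 = 0.0022862
  k=2: C(7,2)·0.723^2·0.277^5 = 0.0179017
1 − 0.0203131 = 0.9796869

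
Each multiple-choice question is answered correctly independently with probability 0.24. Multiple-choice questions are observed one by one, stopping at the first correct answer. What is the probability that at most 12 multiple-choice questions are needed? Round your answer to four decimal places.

Y = number of multiple-choice questions to the first success; geometric, p = 0.24.
P(Y ≤ 12) = 1 − (1−p)^12 = 1 − 0.037133 = 0.962867

0.9629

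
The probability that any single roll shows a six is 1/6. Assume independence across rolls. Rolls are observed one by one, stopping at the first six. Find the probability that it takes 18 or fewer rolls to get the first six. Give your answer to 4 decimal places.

Y = number of rolls to the first success; geometric, p = 0.166667.
P(Y ≤ 18) = 1 − (1−p)^18 = 1 − 0.037561 = 0.962439

0.9624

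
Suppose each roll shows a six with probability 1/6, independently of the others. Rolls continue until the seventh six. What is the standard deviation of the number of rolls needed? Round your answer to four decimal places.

Y = total rolls until the seventh success; negative binomial with r=7, p=0.166667.
SD(Y) = √[r(1−p)/p²] = √(210.000000) = 14.491377

14.4914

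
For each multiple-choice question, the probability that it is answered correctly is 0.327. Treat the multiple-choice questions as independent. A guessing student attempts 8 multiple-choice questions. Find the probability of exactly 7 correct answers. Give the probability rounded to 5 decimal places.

0.00215

X ~ Binomial(n=8, p=0.327).
P(X=7) = C(8,7) · p^7 · (1−p)^1
= 8 · 0.00039979 · 0.673 = 0.0021525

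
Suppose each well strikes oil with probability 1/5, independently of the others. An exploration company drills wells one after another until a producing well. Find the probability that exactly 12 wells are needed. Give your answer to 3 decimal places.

Geometric (trials to first success), p = 0.20.
P(Y = 12) = (1−p)^11 · p = 0.085899 · 0.20 = 0.01718

0.017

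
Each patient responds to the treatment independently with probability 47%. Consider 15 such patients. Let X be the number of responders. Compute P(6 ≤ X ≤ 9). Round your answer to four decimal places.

0.6851

X ~ Binomial(15, 0.47); P(6 ≤ X ≤ 9) = Σ C(15,k) p^k (1−p)^(15−k) over k:
  k=6: C(15,6)·0.47^6·0.53^9 = 0.178022
  k=7: C(15,7)·0.47^7·0.53^8 = 0.202974
  k=8: C(15,8)·0.47^8·0.53^7 = 0.179996
  k=9: C(15,9)·0.47^9·0.53^6 = 0.124148
Total = 0.685140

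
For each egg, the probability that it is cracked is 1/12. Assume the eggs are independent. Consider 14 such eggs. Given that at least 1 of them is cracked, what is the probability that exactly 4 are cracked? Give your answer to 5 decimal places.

X ~ Binomial(14, 0.083333). Want P(X=4 | X≥1) = P(X=4) / P(X≥1).
P(X=4) = C(14,4)·0.083333^4·0.916667^10 = 0.0202220
P(X≥1) = 1 − 0.2957741 = 0.7042259
Ratio = 0.0202220 / 0.7042259 = 0.0287152

0.02872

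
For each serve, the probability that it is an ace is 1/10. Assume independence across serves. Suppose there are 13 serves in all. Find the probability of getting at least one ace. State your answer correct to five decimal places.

P(at least one) = 1 − P(none) = 1 − (1 − 0.10)^13
= 1 − 0.2541866 = 0.7458134

0.74581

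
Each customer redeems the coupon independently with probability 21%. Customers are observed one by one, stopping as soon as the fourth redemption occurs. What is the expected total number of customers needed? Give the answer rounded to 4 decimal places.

19.0476

Y = total customers until the fourth success; negative binomial with r=4, p=0.21.
E[Y] = r / p = 4 / 0.21 = 19.047619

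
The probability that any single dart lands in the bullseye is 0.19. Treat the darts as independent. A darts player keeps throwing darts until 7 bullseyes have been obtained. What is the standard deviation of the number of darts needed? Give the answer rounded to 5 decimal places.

12.53251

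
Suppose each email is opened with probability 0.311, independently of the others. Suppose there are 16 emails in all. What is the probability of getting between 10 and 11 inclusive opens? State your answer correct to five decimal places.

0.00904

X ~ Binomial(16, 0.311); P(10 ≤ X ≤ 11) = Σ C(16,k) p^k (1−p)^(16−k) over k:
  k=10: C(16,10)·0.311^10·0.689^6 = 0.0072518
  k=11: C(16,11)·0.311^11·0.689^5 = 0.0017854
Total = 0.0090372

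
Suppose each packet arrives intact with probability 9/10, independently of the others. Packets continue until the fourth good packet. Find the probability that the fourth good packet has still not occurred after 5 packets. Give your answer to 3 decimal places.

Needing more than 5 packets ⇔ fewer than 4 successes in the first 5. With X ~ Binomial(5, 0.90), P(Y > 5) = P(X ≤ 3).
  k=0: C(5,0)·0.90^0·0.10^5 = 0.00001
  k=1: C(5,1)·0.90^1·0.10^4 = 0.00045
  k=2: C(5,2)·0.90^2·0.10^3 = 0.00810
  k=3: C(5,3)·0.90^3·0.10^2 = 0.07290
P(X ≤ 3) = 0.08146

0.081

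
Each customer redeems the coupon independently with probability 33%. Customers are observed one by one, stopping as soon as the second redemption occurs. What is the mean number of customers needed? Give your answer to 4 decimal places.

6.0606

Y = total customers until the second success; negative binomial with r=2, p=0.33.
E[Y] = r / p = 2 / 0.33 = 6.060606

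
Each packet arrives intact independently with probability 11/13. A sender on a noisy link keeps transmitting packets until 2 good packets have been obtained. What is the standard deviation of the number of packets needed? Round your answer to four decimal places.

Y = total packets until the second success; negative binomial with r=2, p=0.846154.
SD(Y) = √[r(1−p)/p²] = √(0.429752) = 0.655555

0.6556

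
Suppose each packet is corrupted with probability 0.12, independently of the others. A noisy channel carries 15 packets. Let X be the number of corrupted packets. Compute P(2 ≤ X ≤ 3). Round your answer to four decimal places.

0.4565

X ~ Binomial(15, 0.12); P(2 ≤ X ≤ 3) = Σ C(15,k) p^k (1−p)^(15−k) over k:
  k=2: C(15,2)·0.12^2·0.88^13 = 0.286963
  k=3: C(15,3)·0.12^3·0.88^12 = 0.169569
Total = 0.456533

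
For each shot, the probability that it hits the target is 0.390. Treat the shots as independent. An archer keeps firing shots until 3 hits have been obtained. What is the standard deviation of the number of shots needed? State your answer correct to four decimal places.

3.4687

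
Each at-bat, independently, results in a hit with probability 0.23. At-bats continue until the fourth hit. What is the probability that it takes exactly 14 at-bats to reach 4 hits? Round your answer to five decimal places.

Y = trial on which the fourth success occurs; negative binomial, r=4, p=0.23.
P(Y=14) = C(13,3) · p^4 · (1−p)^10
= 286 · 0.0027984 · 0.073267 = 0.0586387

0.05864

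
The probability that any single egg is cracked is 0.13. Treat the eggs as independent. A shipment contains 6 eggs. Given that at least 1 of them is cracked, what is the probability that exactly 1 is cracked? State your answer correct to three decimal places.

X ~ Binomial(6, 0.13). Want P(X=1 | X≥1) = P(X=1) / P(X≥1).
P(X=1) = C(6,1)·0.13^1·0.87^5 = 0.38877
P(X≥1) = 1 − 0.43363 = 0.56637
Ratio = 0.38877 / 0.56637 = 0.68642

0.686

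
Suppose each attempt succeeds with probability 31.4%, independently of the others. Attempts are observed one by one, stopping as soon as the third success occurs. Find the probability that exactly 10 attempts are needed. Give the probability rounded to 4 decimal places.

0.0797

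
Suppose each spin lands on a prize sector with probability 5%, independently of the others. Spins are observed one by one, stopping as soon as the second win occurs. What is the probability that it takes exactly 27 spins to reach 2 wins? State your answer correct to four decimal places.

0.0180

Y = trial on which the second success occurs; negative binomial, r=2, p=0.05.
P(Y=27) = C(26,1) · p^2 · (1−p)^25
= 26 · 0.0025 · 0.27739 = 0.018030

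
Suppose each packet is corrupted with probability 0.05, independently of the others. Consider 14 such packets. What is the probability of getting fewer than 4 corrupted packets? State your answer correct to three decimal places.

0.996

X ~ Binomial(14, 0.05); P(X ≤ 3) = Σ C(14,k) p^k (1−p)^(14−k) over k:
  k=0: C(14,0)·0.05^0·0.95^14 = 0.48767
  k=1: C(14,1)·0.05^1·0.95^13 = 0.35934
  k=2: C(14,2)·0.05^2·0.95^12 = 0.12293
  k=3: C(14,3)·0.05^3·0.95^11 = 0.02588
Total = 0.99583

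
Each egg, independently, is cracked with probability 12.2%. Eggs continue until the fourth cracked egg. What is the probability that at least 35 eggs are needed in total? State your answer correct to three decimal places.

Needing more than 34 eggs ⇔ fewer than 4 successes in the first 34. With X ~ Binomial(34, 0.122), P(Y > 34) = P(X ≤ 3).
  k=0: C(34,0)·0.122^0·0.878^34 = 0.01199
  k=1: C(34,1)·0.122^1·0.878^33 = 0.05664
  k=2: C(34,2)·0.122^2·0.878^32 = 0.12987
  k=3: C(34,3)·0.122^3·0.878^31 = 0.19249
P(X ≤ 3) = 0.39099

0.391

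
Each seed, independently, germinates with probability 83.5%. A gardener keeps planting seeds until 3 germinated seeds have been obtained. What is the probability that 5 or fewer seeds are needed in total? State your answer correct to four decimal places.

Finishing within 5 seeds ⇔ at least 3 successes in the first 5. With X ~ Binomial(5, 0.835), P(Y ≤ 5) = 1 − P(X ≤ 2).
  k=0: C(5,0)·0.835^0·0.165^5 = 0.000122
  k=1: C(5,1)·0.835^1·0.165^4 = 0.003095
  k=2: C(5,2)·0.835^2·0.165^3 = 0.031320
1 − 0.034537 = 0.965463

0.9655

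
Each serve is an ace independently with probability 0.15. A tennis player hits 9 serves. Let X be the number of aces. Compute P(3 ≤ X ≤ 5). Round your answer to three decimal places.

0.140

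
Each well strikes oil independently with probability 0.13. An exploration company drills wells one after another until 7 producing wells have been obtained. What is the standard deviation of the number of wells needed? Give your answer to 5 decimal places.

Y = total wells until the seventh success; negative binomial with r=7, p=0.13.
SD(Y) = √[r(1−p)/p²] = √(360.3550296) = 18.9830195

18.98302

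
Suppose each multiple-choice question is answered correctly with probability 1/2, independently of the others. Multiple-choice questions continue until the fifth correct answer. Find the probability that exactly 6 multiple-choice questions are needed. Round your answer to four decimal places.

0.0781

Y = trial on which the fifth success occurs; negative binomial, r=5, p=0.50.
P(Y=6) = C(5,4) · p^5 · (1−p)^1
= 5 · 0.03125 · 0.5 = 0.078125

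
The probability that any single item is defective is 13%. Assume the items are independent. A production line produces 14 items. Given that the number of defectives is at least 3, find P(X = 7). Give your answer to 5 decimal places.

0.00300

X ~ Binomial(14, 0.13). Want P(X=7 | X≥3) = P(X=7) / P(X≥3).
P(X=7) = C(14,7)·0.13^7·0.87^7 = 0.0008124
P(X≥3) = 1 − 0.1423212 − 0.2977294 − 0.2891739 = 0.2707755
Ratio = 0.0008124 / 0.2707755 = 0.0030004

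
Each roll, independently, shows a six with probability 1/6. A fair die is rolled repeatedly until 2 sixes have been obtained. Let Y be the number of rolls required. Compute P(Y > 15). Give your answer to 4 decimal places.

0.2596

Needing more than 15 rolls ⇔ fewer than 2 successes in the first 15. With X ~ Binomial(15, 0.166667), P(Y > 15) = P(X ≤ 1).
  k=0: C(15,0)·0.166667^0·0.833333^15 = 0.064905
  k=1: C(15,1)·0.166667^1·0.833333^14 = 0.194716
P(X ≤ 1) = 0.259622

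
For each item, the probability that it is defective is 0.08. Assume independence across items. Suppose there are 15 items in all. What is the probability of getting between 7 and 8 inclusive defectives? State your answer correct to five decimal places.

X ~ Binomial(15, 0.08); P(7 ≤ X ≤ 8) = Σ C(15,k) p^k (1−p)^(15−k) over k:
  k=7: C(15,7)·0.08^7·0.92^8 = 0.0000693
  k=8: C(15,8)·0.08^8·0.92^7 = 0.0000060
Total = 0.0000753

0.00008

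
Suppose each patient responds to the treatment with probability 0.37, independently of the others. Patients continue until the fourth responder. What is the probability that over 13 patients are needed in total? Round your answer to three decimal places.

0.230

Needing more than 13 patients ⇔ fewer than 4 successes in the first 13. With X ~ Binomial(13, 0.37), P(Y > 13) = P(X ≤ 3).
  k=0: C(13,0)·0.37^0·0.63^13 = 0.00246
  k=1: C(13,1)·0.37^1·0.63^12 = 0.01880
  k=2: C(13,2)·0.37^2·0.63^11 = 0.06626
  k=3: C(13,3)·0.37^3·0.63^10 = 0.14268
P(X ≤ 3) = 0.23021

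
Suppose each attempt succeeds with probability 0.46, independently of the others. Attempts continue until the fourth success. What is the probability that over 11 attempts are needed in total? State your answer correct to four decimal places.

0.1734

Needing more than 11 attempts ⇔ fewer than 4 successes in the first 11. With X ~ Binomial(11, 0.46), P(Y > 11) = P(X ≤ 3).
  k=0: C(11,0)·0.46^0·0.54^11 = 0.001138
  k=1: C(11,1)·0.46^1·0.54^10 = 0.010668
  k=2: C(11,2)·0.46^2·0.54^9 = 0.045438
  k=3: C(11,3)·0.46^3·0.54^8 = 0.116120
P(X ≤ 3) = 0.173365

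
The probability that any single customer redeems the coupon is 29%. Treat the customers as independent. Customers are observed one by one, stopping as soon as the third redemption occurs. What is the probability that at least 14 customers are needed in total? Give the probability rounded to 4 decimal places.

Needing more than 13 customers ⇔ fewer than 3 successes in the first 13. With X ~ Binomial(13, 0.29), P(Y > 13) = P(X ≤ 2).
  k=0: C(13,0)·0.29^0·0.71^13 = 0.011651
  k=1: C(13,1)·0.29^1·0.71^12 = 0.061865
  k=2: C(13,2)·0.29^2·0.71^11 = 0.151612
P(X ≤ 2) = 0.225127

0.2251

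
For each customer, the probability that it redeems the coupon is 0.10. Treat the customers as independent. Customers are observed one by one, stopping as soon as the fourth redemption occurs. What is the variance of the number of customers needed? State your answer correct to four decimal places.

Y = total customers until the fourth success; negative binomial with r=4, p=0.10.
Var(Y) = r(1−p)/p² = 4·0.90 / 0.10² = 360.000000

360.0000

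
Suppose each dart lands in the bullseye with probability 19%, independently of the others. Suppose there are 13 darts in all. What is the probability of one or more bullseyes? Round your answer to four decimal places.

P(at least one) = 1 − P(none) = 1 − (1 − 0.19)^13
= 1 − 0.064611 = 0.935389

0.9354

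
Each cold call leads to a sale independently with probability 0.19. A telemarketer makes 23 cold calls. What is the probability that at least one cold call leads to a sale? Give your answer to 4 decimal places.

0.9921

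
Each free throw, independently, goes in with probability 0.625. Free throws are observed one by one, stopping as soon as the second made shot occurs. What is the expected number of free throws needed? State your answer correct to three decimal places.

3.200

Y = total free throws until the second success; negative binomial with r=2, p=0.625.
E[Y] = r / p = 2 / 0.625 = 3.20000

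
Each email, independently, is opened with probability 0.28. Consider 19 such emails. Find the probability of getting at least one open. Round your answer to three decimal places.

P(at least one) = 1 − P(none) = 1 − (1 − 0.28)^19
= 1 − 0.00195 = 0.99805

0.998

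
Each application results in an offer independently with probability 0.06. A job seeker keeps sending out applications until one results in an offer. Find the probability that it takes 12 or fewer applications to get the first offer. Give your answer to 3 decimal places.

0.524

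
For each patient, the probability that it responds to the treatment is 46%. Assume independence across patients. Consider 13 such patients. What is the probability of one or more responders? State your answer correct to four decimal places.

P(at least one) = 1 − P(none) = 1 − (1 − 0.46)^13
= 1 − 0.000332 = 0.999668

0.9997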